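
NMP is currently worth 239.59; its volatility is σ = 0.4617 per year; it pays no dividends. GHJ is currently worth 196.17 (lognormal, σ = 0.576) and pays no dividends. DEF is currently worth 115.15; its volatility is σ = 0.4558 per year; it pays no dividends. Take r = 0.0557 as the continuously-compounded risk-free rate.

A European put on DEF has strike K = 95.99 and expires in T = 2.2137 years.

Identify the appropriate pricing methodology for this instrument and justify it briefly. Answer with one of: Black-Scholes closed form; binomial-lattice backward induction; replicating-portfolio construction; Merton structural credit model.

framework: Black-Scholes closed form

Key observation: a European-exercise option on DEF struck at 95.99 — a GBM underlying with constant parameters — admits an analytic price: the data contain no early exercise, no discrete tree, no debt structure.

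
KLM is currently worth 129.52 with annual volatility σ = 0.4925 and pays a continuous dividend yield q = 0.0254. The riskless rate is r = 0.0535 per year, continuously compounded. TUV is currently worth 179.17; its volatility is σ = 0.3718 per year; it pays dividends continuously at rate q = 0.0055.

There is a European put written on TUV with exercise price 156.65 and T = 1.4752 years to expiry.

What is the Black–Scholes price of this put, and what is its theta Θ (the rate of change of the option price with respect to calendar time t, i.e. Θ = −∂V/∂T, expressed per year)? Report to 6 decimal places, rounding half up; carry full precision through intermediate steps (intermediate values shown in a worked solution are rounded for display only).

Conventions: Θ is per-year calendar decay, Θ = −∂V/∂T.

price = 15.183254
Θ = -5.681666

σ√T = 0.3718·√1.4752 = 0.451580
d₁ = (ln(S/K) + (r−q+σ²/2)T) / (σ√T) = (ln(179.17/156.65) + (0.0535−0.0055+0.3718²/2)·1.4752) / 0.451580 = (0.134321 + 0.172772) / 0.451580 = 0.680041
d₂ = d₁ − σ√T = 0.680041 − 0.451580 = 0.228461
e^{−rT} = 0.924111
e^{−qT} = 0.991919
N(−d₁) = 0.248239,  N(−d₂) = 0.409644
Put price V = K·e^{−rT}·N(−d₂) − S·e^{−qT}·N(−d₁) = 59.300877 − 44.117623 = 15.183254
φ(d₁) = (1/√(2π))·e^{−d₁²/2} = 0.316584
Θ = −S·e^{−qT}·φ(d₁)·σ/(2√T) − q·S·e^{−qT}·N(−d₁) + r·K·e^{−rT}·N(−d₂) = −8.611616 − 0.242647 + 3.172597 = -5.681666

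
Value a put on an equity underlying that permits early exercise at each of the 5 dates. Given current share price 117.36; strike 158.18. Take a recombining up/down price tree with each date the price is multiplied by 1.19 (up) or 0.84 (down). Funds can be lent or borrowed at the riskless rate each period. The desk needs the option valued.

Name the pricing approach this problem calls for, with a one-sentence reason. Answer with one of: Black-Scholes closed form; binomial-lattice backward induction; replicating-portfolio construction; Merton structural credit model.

Key observation: the exercise right at every one of the 5 steps is what matters: each node needs max(158.18 − S, continuation), which only the stepwise tree valuation starting from spot 117.36 delivers.

framework: binomial-lattice backward induction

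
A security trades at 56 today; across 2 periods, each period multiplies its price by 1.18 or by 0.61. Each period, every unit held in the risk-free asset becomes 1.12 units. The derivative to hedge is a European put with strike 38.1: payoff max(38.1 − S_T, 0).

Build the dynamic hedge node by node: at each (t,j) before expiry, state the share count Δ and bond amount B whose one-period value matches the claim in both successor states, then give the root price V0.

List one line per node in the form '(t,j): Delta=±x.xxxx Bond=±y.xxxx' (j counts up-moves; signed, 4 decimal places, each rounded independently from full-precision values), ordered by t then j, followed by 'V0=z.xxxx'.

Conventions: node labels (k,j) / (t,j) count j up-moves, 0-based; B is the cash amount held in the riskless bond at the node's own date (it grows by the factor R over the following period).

Risk-neutral probability p* = (R−d)/(u−d) = (1.12−0.61)/(1.18−0.61) = 0.8947.
At maturity the claim pays: V(2,0)=17.2624, V(2,1)=0.0000, V(2,2)=0.0000
Node (1,0) S=34.1600: V=(p*·0.0000+(1−p*)·17.2624)/1.12=1.6224; Δ=(0.0000−17.2624)/(40.3088−20.8376)=-0.8866; B=V−Δ·S=31.9073
Node (1,1) S=66.0800: V=(p*·0.0000+(1−p*)·0.0000)/1.12=0.0000; Δ=(0.0000−0.0000)/(77.9744−40.3088)=0.0000; B=V−Δ·S=0.0000
Node (0,0) S=56.0000: V=(p*·0.0000+(1−p*)·1.6224)/1.12=0.1525; Δ=(0.0000−1.6224)/(66.0800−34.1600)=-0.0508; B=V−Δ·S=2.9988
Verification: the root portfolio costs Δ(0,0)·S0 + B(0,0) = 0.1525, matching V0.

(0,0): Delta=-0.0508 Bond=2.9988
(1,0): Delta=-0.8866 Bond=31.9073
(1,1): Delta=0.0000 Bond=0.0000
V0=0.1525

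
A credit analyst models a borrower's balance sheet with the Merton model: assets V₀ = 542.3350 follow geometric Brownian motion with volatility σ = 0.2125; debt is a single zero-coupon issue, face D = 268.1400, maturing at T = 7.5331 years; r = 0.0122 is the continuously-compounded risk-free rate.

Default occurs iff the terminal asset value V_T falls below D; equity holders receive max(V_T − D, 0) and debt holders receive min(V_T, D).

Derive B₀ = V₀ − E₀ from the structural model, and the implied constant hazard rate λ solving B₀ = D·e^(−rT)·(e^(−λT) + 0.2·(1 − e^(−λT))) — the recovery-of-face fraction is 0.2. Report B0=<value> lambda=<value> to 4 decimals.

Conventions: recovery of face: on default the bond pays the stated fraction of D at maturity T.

B0=236.4379 lambda=0.0057

Equity is a call on the firm's assets struck at D = 268.1400:
d₁ = [ln(V₀/D) + (r + σ²/2)T] / (σ√T)
   = [ln(542.3350/268.1400) + (0.0122 + 0.5·0.2125²)·7.5331] / (0.2125·√7.5331)
   = [0.704375 + 0.261987] / 0.583238 = 1.656891
d₂ = d₁ − σ√T = 1.656891 − 0.583238 = 1.073653
N(d₁) = 0.951229,  N(d₂) = 0.858511,  e^(−rT) = 0.912193
E₀ = V₀·N(d₁) − D·e^(−rT)·N(d₂)
   = 542.3350·0.951229 − 268.1400·0.912193·0.858511 = 305.897099
B₀ = V₀ − E₀ = 542.3350 − 305.897099 = 236.437901
e^(−λT) = (B₀·e^(rT)/D − 0.2)/(1 − 0.2) = (236.4379·1.096259/268.1400 − 0.2)/0.8 = 0.95831126
λ = −ln(0.95831126)/7.5331 = 0.005653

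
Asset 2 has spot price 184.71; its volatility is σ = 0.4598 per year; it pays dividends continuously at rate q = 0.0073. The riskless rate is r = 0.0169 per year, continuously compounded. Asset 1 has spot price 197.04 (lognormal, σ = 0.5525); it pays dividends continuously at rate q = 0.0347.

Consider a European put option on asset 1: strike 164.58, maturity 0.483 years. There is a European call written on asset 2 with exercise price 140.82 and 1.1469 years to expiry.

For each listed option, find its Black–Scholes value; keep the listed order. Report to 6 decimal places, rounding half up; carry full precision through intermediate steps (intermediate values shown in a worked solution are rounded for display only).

[asset 1 put K=164.58]
σ√T = 0.5525·√0.483 = 0.383978
d₁ = (ln(S/K) + (r−q+σ²/2)T) / (σ√T) = (ln(197.04/164.58) + (0.0169−0.0347+0.5525²/2)·0.483) / 0.383978 = (0.180010 + 0.065122) / 0.383978 = 0.638402
d₂ = d₁ − σ√T = 0.638402 − 0.383978 = 0.254424
e^{−rT} = 0.991871
e^{−qT} = 0.983380
N(−d₁) = 0.261606,  N(−d₂) = 0.399584
price = K·e^{−rT}·N(−d₂) − S·e^{−qT}·N(−d₁) = 65.228898 − 50.690131 = 14.538767
[asset 2 call K=140.82]
σ√T = 0.4598·√1.1469 = 0.492416
d₁ = (ln(S/K) + (r−q+σ²/2)T) / (σ√T) = (ln(184.71/140.82) + (0.0169−0.0073+0.4598²/2)·1.1469) / 0.492416 = (0.271305 + 0.132247) / 0.492416 = 0.819534
d₂ = d₁ − σ√T = 0.819534 − 0.492416 = 0.327119
e^{−rT} = 0.980804
e^{−qT} = 0.991663
N(d₁) = 0.793759,  N(d₂) = 0.628211
price = S·e^{−qT}·N(d₁) − K·e^{−rT}·N(d₂) = 145.392854 − 86.766493 = 58.626362

price(asset 1 put K=164.58) = 14.538767
price(asset 2 call K=140.82) = 58.626362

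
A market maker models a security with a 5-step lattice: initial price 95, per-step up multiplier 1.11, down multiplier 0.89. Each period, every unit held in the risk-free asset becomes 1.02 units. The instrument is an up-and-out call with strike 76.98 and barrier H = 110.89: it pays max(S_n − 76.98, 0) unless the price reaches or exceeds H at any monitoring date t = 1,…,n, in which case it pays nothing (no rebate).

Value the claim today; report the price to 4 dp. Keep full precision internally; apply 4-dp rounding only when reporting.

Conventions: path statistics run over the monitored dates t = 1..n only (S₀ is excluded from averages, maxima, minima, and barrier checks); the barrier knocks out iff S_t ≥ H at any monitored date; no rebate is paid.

Set p* = 0.5909 (from d < R < u); the path-dependent value is the discounted p*-expectation over all price paths.
Enumerate all 2^5 = 32 price paths (U = up ×1.11, D = down ×0.89); each path with k up-moves has probability p*^k·(1−p*)^(5−k).
DDDDD: M=84.5500, payoff=0.0000, prob=0.011458
UDDDD: M=105.4500, payoff=0.0000, prob=0.016550
DUDDD: M=93.8505, payoff=0.0000, prob=0.016550
UUDDD: M=117.0495, payoff=0.0000, prob=0.023906
DDUDD: M=84.5500, payoff=0.0000, prob=0.016550
UDUDD: M=105.4500, payoff=5.5363, prob=0.023906
DUUDD: M=104.1741, payoff=5.5363, prob=0.023906
UUUDD: M=129.9249, payoff=0.0000, prob=0.034530
DDDUD: M=84.5500, payoff=0.0000, prob=0.016550
UDDUD: M=105.4500, payoff=5.5363, prob=0.023906
DUDUD: M=93.8505, payoff=5.5363, prob=0.023906
UUDUD: M=117.0495, payoff=0.0000, prob=0.034530
DDUUD: M=92.7149, payoff=5.5363, prob=0.023906
UDUUD: M=115.6332, payoff=0.0000, prob=0.034530
DUUUD: M=115.6332, payoff=0.0000, prob=0.034530
UUUUD: M=144.2167, payoff=0.0000, prob=0.049877
DDDDU: M=84.5500, payoff=0.0000, prob=0.016550
UDDDU: M=105.4500, payoff=5.5363, prob=0.023906
DUDDU: M=93.8505, payoff=5.5363, prob=0.023906
UUDDU: M=117.0495, payoff=0.0000, prob=0.034530
DDUDU: M=84.5500, payoff=5.5363, prob=0.023906
UDUDU: M=105.4500, payoff=25.9335, prob=0.034530
DUUDU: M=104.1741, payoff=25.9335, prob=0.034530
UUUDU: M=129.9249, payoff=0.0000, prob=0.049877
DDDUU: M=84.5500, payoff=5.5363, prob=0.023906
UDDUU: M=105.4500, payoff=25.9335, prob=0.034530
DUDUU: M=102.9135, payoff=25.9335, prob=0.034530
UUDUU: M=128.3529, payoff=0.0000, prob=0.049877
DDUUU: M=102.9135, payoff=25.9335, prob=0.034530
UDUUU: M=128.3529, payoff=0.0000, prob=0.049877
DUUUU: M=128.3529, payoff=0.0000, prob=0.049877
UUUUU: M=160.0805, payoff=0.0000, prob=0.072045
Price = Σ prob·payoff / R^5 = 5.668613 / 1.104081 = 5.1342

price = 5.1342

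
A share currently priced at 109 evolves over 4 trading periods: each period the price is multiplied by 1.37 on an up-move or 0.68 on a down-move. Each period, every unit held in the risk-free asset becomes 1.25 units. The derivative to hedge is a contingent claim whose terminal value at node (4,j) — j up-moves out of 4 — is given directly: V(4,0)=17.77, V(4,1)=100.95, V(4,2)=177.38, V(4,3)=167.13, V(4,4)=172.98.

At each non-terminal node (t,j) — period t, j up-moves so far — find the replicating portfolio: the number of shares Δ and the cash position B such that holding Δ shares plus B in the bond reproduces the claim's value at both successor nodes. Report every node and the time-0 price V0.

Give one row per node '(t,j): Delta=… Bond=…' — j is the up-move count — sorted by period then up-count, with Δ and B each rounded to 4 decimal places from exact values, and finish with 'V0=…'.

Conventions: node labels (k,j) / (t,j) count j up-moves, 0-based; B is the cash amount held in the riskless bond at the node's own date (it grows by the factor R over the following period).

(0,0): Delta=0.0396 Bond=65.2503
(1,0): Delta=0.2188 Bond=68.2818
(1,1): Delta=0.0209 Bond=84.3589
(2,0): Delta=1.7852 Bond=6.4030
(2,1): Delta=0.0551 Bond=101.9731
(2,2): Delta=0.0173 Bond=106.1804
(3,0): Delta=3.5174 Bond=-51.3636
(3,1): Delta=1.6042 Bond=20.5021
(3,2): Delta=-0.1068 Bond=149.9852
(3,3): Delta=0.0302 Bond=129.0918
V0=69.5651

Under the risk-neutral measure, an up-move has probability p* = (R−d)/(u−d) = 0.8261 and values discount at R = 1.25.
Payoffs at expiry: V(4,0)=17.7700, V(4,1)=100.9500, V(4,2)=177.3800, V(4,3)=167.1300, V(4,4)=172.9800
(3,0): S=34.2731. Δ = (V_up−V_dn)/(S_up−S_dn) = (100.9500−17.7700)/(46.9541−23.3057) = 3.5174. V = [p*·100.9500 + (1−p*)·17.7700]/1.25 = 69.1871. B = V − Δ·S = -51.3636.
(3,1): S=69.0502. Δ = (V_up−V_dn)/(S_up−S_dn) = (177.3800−100.9500)/(94.5988−46.9541) = 1.6042. V = [p*·177.3800 + (1−p*)·100.9500]/1.25 = 131.2703. B = V − Δ·S = 20.5021.
(3,2): S=139.1158. Δ = (V_up−V_dn)/(S_up−S_dn) = (167.1300−177.3800)/(190.5887−94.5988) = -0.1068. V = [p*·167.1300 + (1−p*)·177.3800]/1.25 = 135.1301. B = V − Δ·S = 149.9852.
(3,3): S=280.2775. Δ = (V_up−V_dn)/(S_up−S_dn) = (172.9800−167.1300)/(383.9801−190.5887) = 0.0302. V = [p*·172.9800 + (1−p*)·167.1300]/1.25 = 137.5701. B = V − Δ·S = 129.0918.
(2,0): S=50.4016. Δ = (V_up−V_dn)/(S_up−S_dn) = (131.2703−69.1871)/(69.0502−34.2731) = 1.7852. V = [p*·131.2703 + (1−p*)·69.1871]/1.25 = 96.3786. B = V − Δ·S = 6.4030.
(2,1): S=101.5444. Δ = (V_up−V_dn)/(S_up−S_dn) = (135.1301−131.2703)/(139.1158−69.0502) = 0.0551. V = [p*·135.1301 + (1−p*)·131.2703]/1.25 = 107.5671. B = V − Δ·S = 101.9731.
(2,2): S=204.5821. Δ = (V_up−V_dn)/(S_up−S_dn) = (137.5701−135.1301)/(280.2775−139.1158) = 0.0173. V = [p*·137.5701 + (1−p*)·135.1301]/1.25 = 109.7166. B = V − Δ·S = 106.1804.
(1,0): S=74.1200. Δ = (V_up−V_dn)/(S_up−S_dn) = (107.5671−96.3786)/(101.5444−50.4016) = 0.2188. V = [p*·107.5671 + (1−p*)·96.3786]/1.25 = 84.4970. B = V − Δ·S = 68.2818.
(1,1): S=149.3300. Δ = (V_up−V_dn)/(S_up−S_dn) = (109.7166−107.5671)/(204.5821−101.5444) = 0.0209. V = [p*·109.7166 + (1−p*)·107.5671]/1.25 = 87.4742. B = V − Δ·S = 84.3589.
(0,0): S=109.0000. Δ = (V_up−V_dn)/(S_up−S_dn) = (87.4742−84.4970)/(149.3300−74.1200) = 0.0396. V = [p*·87.4742 + (1−p*)·84.4970]/1.25 = 69.5651. B = V − Δ·S = 65.2503.
Verification: the root portfolio costs Δ(0,0)·S0 + B(0,0) = 69.5651, matching V0.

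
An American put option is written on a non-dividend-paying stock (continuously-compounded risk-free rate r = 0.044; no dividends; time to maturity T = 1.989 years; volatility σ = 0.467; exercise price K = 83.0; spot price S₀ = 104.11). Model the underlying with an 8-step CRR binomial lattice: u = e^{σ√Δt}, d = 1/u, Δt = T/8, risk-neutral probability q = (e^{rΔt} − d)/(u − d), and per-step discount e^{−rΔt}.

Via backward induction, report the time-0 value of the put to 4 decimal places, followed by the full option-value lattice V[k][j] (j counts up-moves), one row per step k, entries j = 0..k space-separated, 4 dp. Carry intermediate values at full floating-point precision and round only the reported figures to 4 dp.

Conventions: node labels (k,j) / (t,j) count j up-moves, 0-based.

price = 12.7244
tree:
12.7244
17.9499 7.0239
24.6329 10.6990 2.9693
32.7454 15.8983 4.9808 0.7294
41.9816 22.9120 8.2191 1.3795 0.0000
50.5025 31.7764 13.2732 2.6091 0.0000 0.0000
57.2533 41.9816 20.8072 4.9346 0.0000 0.0000 0.0000
62.6018 50.5025 31.2266 9.3329 0.0000 0.0000 0.0000 0.0000
66.8391 57.2533 41.9816 17.6515 0.0000 0.0000 0.0000 0.0000 0.0000

Δt=0.24863, u=1.26220, d=0.79227, q=0.46545, disc=e^(-rΔt)=0.98912
k=8 terminal: V=max(K-S,0) → 66.8391 57.2533 41.9816 17.6515 0.0000 0.0000 0.0000 0.0000 0.0000
k=7: j=0 S=20.3982 intr=62.6018 cont=61.6987 V=62.6018[EX]; j=1 S=32.4975 intr=50.5025 cont=49.5995 V=50.5025[EX]; j=2 S=51.7734 intr=31.2266 cont=30.3235 V=31.2266[EX]; j=3 S=82.4829 intr=0.5171 cont=9.3329 V=9.3329[hold]; j=4 S=131.4077 intr=0.0000 cont=0.0000 V=0.0000[hold]; j=5 S=209.3524 intr=0.0000 cont=0.0000 V=0.0000[hold]; j=6 S=333.5301 intr=0.0000 cont=0.0000 V=0.0000[hold]; j=7 S=531.3638 intr=0.0000 cont=0.0000 V=0.0000[hold]
k=6: j=0 S=25.7467 intr=57.2533 cont=56.3503 V=57.2533[EX]; j=1 S=41.0184 intr=41.9816 cont=41.0786 V=41.9816[EX]; j=2 S=65.3485 intr=17.6515 cont=20.8072 V=20.8072[hold]; j=3 S=104.1100 intr=0.0000 cont=4.9346 V=4.9346[hold]; j=4 S=165.8630 intr=0.0000 cont=0.0000 V=0.0000[hold]; j=5 S=264.2448 intr=0.0000 cont=0.0000 V=0.0000[hold]; j=6 S=420.9820 intr=0.0000 cont=0.0000 V=0.0000[hold]
k=5: j=0 S=32.4975 intr=50.5025 cont=49.5995 V=50.5025[EX]; j=1 S=51.7734 intr=31.2266 cont=31.7764 V=31.7764[hold]; j=2 S=82.4829 intr=0.5171 cont=13.2732 V=13.2732[hold]; j=3 S=131.4077 intr=0.0000 cont=2.6091 V=2.6091[hold]; j=4 S=209.3524 intr=0.0000 cont=0.0000 V=0.0000[hold]; j=5 S=333.5301 intr=0.0000 cont=0.0000 V=0.0000[hold]
k=4: j=0 S=41.0184 intr=41.9816 cont=41.3317 V=41.9816[EX]; j=1 S=65.3485 intr=17.6515 cont=22.9120 V=22.9120[hold]; j=2 S=104.1100 intr=0.0000 cont=8.2191 V=8.2191[hold]; j=3 S=165.8630 intr=0.0000 cont=1.3795 V=1.3795[hold]; j=4 S=264.2448 intr=0.0000 cont=0.0000 V=0.0000[hold]
k=3: j=0 S=51.7734 intr=31.2266 cont=32.7454 V=32.7454[hold]; j=1 S=82.4829 intr=0.5171 cont=15.8983 V=15.8983[hold]; j=2 S=131.4077 intr=0.0000 cont=4.9808 V=4.9808[hold]; j=3 S=209.3524 intr=0.0000 cont=0.7294 V=0.7294[hold]
k=2: j=0 S=65.3485 intr=17.6515 cont=24.6329 V=24.6329[hold]; j=1 S=104.1100 intr=0.0000 cont=10.6990 V=10.6990[hold]; j=2 S=165.8630 intr=0.0000 cont=2.9693 V=2.9693[hold]
k=1: j=0 S=82.4829 intr=0.5171 cont=17.9499 V=17.9499[hold]; j=1 S=131.4077 intr=0.0000 cont=7.0239 V=7.0239[hold]
k=0: j=0 S=104.1100 intr=0.0000 cont=12.7244 V=12.7244[hold]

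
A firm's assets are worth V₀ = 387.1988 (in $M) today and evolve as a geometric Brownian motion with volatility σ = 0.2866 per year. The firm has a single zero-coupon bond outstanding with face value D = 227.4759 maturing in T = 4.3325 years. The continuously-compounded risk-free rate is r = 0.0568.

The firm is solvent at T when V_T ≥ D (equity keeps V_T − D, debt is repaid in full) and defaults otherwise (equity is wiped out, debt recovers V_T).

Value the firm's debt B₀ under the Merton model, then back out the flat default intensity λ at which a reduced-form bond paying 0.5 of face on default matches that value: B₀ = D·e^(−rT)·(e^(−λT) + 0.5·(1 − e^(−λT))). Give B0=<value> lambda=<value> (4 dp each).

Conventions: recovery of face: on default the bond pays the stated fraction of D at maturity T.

Work the structural quantities from V₀ = 387.1988 against face 227.4759:
d₁ = [ln(V₀/D) + (r + σ²/2)T] / (σ√T)
   = [ln(387.1988/227.4759) + (0.0568 + 0.5·0.2866²)·4.3325] / (0.2866·√4.3325)
   = [0.531894 + 0.424021] / 0.596548 = 1.602410
d₂ = d₁ − σ√T = 1.602410 − 0.596548 = 1.005862
N(d₁) = 0.945468,  N(d₂) = 0.842759,  e^(−rT) = 0.781855
E₀ = V₀·N(d₁) − D·e^(−rT)·N(d₂)
   = 387.1988·0.945468 − 227.4759·0.781855·0.842759 = 216.196531
B₀ = V₀ − E₀ = 387.1988 − 216.196531 = 171.002269
e^(−λT) = (B₀·e^(rT)/D − 0.5)/(1 − 0.5) = (171.0023·1.279010/227.4759 − 0.5)/0.5 = 0.92296043
λ = −ln(0.92296043)/4.3325 = 0.018504

B0=171.0023 lambda=0.0185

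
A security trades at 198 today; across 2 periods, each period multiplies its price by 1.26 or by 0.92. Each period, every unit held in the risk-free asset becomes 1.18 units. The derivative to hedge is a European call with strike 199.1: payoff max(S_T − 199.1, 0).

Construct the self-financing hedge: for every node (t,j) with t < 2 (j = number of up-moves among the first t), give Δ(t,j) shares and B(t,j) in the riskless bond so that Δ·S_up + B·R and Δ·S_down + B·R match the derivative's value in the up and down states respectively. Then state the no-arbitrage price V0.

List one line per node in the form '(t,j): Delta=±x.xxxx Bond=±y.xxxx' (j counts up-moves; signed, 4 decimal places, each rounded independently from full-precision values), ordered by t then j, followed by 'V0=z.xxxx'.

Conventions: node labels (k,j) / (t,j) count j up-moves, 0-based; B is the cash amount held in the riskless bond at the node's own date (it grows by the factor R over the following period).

(0,0): Delta=0.9067 Bond=-123.2560
(1,0): Delta=0.4912 Bond=-69.7604
(1,1): Delta=1.0000 Bond=-168.7288
V0=56.2625

No-arbitrage ⇒ martingale measure with p* = (R−d)/(u−d) = 0.7647.
Payoffs at expiry: V(2,0)=0.0000, V(2,1)=30.4216, V(2,2)=115.2448
(1,0): S=182.1600. Δ = (V_up−V_dn)/(S_up−S_dn) = (30.4216−0.0000)/(229.5216−167.5872) = 0.4912. V = [p*·30.4216 + (1−p*)·0.0000]/1.18 = 19.7149. B = V − Δ·S = -69.7604.
(1,1): S=249.4800. Δ = (V_up−V_dn)/(S_up−S_dn) = (115.2448−30.4216)/(314.3448−229.5216) = 1.0000. V = [p*·115.2448 + (1−p*)·30.4216]/1.18 = 80.7512. B = V − Δ·S = -168.7288.
(0,0): S=198.0000. Δ = (V_up−V_dn)/(S_up−S_dn) = (80.7512−19.7149)/(249.4800−182.1600) = 0.9067. V = [p*·80.7512 + (1−p*)·19.7149]/1.18 = 56.2625. B = V − Δ·S = -123.2560.
As a check, the time-0 holding Δ(0,0)·S0 + B(0,0) comes to 56.2625 — exactly V0.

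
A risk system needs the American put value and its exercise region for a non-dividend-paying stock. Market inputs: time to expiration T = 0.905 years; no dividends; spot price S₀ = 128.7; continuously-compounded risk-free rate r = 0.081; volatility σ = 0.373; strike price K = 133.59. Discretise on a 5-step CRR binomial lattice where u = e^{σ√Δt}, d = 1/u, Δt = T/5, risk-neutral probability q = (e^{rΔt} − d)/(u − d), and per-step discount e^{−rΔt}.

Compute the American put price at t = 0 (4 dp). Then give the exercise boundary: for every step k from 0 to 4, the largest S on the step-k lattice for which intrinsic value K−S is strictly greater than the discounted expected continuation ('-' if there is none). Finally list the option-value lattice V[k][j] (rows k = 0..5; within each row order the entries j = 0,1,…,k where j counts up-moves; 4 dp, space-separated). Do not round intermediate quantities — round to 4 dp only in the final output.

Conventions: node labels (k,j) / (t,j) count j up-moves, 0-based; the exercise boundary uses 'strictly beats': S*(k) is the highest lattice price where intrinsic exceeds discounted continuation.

Δt=0.18100, u=1.17197, d=0.85326, q=0.50675, disc=e^(-rΔt)=0.98545
k=5 terminal: V=max(K-S,0) → 75.3812 53.6389 23.7753 0.0000 0.0000 0.0000
k=4: j=0 S=68.2192 intr=65.3708 cont=63.4265 V=65.3708[EX]; j=1 S=93.7007 intr=39.8893 cont=37.9451 V=39.8893[EX]; j=2 S=128.7000 intr=4.8900 cont=11.5565 V=11.5565[hold]; j=3 S=176.7724 intr=0.0000 cont=0.0000 V=0.0000[hold]; j=4 S=242.8010 intr=0.0000 cont=0.0000 V=0.0000[hold]  S*(4)=93.7007
k=3: j=0 S=79.9511 intr=53.6389 cont=51.6946 V=53.6389[EX]; j=1 S=109.8147 intr=23.7753 cont=25.1601 V=25.1601[hold]; j=2 S=150.8330 intr=0.0000 cont=5.6173 V=5.6173[hold]; j=3 S=207.1727 intr=0.0000 cont=0.0000 V=0.0000[hold]  S*(3)=79.9511
k=2: j=0 S=93.7007 intr=39.8893 cont=38.6366 V=39.8893[EX]; j=1 S=128.7000 intr=4.8900 cont=15.0347 V=15.0347[hold]; j=2 S=176.7724 intr=0.0000 cont=2.7304 V=2.7304[hold]  S*(2)=93.7007
k=1: j=0 S=109.8147 intr=23.7753 cont=26.8970 V=26.8970[hold]; j=1 S=150.8330 intr=0.0000 cont=8.6714 V=8.6714[hold]  S*(1)=-
k=0: j=0 S=128.7000 intr=4.8900 cont=17.4041 V=17.4041[hold]  S*(0)=-

price = 17.4041
boundary = - - 93.7007 79.9511 93.7007
tree:
17.4041
26.8970 8.6714
39.8893 15.0347 2.7304
53.6389 25.1601 5.6173 0.0000
65.3708 39.8893 11.5565 0.0000 0.0000
75.3812 53.6389 23.7753 0.0000 0.0000 0.0000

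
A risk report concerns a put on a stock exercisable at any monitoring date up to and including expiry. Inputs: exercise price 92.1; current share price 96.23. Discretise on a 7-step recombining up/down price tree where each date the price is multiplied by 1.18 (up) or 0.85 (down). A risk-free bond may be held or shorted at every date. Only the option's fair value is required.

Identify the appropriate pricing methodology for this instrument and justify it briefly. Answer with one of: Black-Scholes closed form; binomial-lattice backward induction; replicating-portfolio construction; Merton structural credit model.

framework: binomial-lattice backward induction

Key observation: an American put (K = 92.1, S₀ = 96.23) on a 7-date tree has no closed form — the optimal stopping decision is embedded and must be resolved recursively from expiry.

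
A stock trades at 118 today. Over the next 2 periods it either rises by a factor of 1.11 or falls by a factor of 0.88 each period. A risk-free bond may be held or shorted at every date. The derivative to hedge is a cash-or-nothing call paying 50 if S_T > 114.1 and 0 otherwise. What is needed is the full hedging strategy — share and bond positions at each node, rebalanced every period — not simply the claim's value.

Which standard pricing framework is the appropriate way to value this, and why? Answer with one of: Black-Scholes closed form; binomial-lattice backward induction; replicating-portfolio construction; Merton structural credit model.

Key observation: the deliverable is the dynamic trading strategy on the 2-step tree (spot 118, moves 1.11 and 0.88), so the valuation must go through the node-by-node replicating-portfolio solve.

framework: replicating-portfolio construction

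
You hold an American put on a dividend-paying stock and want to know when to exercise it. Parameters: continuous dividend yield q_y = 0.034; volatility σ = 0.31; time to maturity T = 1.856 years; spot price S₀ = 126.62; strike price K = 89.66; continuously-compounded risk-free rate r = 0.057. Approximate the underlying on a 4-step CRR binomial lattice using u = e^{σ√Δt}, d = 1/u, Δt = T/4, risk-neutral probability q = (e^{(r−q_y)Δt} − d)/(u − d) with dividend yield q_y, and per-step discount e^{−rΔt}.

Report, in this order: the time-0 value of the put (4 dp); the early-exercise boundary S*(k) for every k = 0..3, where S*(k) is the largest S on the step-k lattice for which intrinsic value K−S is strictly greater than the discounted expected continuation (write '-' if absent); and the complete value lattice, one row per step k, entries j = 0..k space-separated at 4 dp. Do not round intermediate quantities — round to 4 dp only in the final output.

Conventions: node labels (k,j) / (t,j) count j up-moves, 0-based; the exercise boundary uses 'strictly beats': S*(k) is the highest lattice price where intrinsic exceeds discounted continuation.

price = 4.2886
boundary = - - - 67.2016
tree:
4.2886
7.5414 0.9021
13.1090 1.7564 0.0000
22.4584 3.4198 0.0000 0.0000
35.2508 6.6582 0.0000 0.0000 0.0000

Δt=0.46400, u=1.23512, d=0.80964, q=0.47262, disc=e^(-rΔt)=0.97390
k=4 terminal: V=max(K-S,0) → 35.2508 6.6582 0.0000 0.0000 0.0000
k=3: j=0 S=67.2016 intr=22.4584 cont=21.1700 V=22.4584[EX]; j=1 S=102.5167 intr=0.0000 cont=3.4198 V=3.4198[hold]; j=2 S=156.3903 intr=0.0000 cont=0.0000 V=0.0000[hold]; j=3 S=238.5750 intr=0.0000 cont=0.0000 V=0.0000[hold]  S*(3)=67.2016
k=2: j=0 S=83.0018 intr=6.6582 cont=13.1090 V=13.1090[hold]; j=1 S=126.6200 intr=0.0000 cont=1.7564 V=1.7564[hold]; j=2 S=193.1601 intr=0.0000 cont=0.0000 V=0.0000[hold]  S*(2)=-
k=1: j=0 S=102.5167 intr=0.0000 cont=7.5414 V=7.5414[hold]; j=1 S=156.3903 intr=0.0000 cont=0.9021 V=0.9021[hold]  S*(1)=-
k=0: j=0 S=126.6200 intr=0.0000 cont=4.2886 V=4.2886[hold]  S*(0)=-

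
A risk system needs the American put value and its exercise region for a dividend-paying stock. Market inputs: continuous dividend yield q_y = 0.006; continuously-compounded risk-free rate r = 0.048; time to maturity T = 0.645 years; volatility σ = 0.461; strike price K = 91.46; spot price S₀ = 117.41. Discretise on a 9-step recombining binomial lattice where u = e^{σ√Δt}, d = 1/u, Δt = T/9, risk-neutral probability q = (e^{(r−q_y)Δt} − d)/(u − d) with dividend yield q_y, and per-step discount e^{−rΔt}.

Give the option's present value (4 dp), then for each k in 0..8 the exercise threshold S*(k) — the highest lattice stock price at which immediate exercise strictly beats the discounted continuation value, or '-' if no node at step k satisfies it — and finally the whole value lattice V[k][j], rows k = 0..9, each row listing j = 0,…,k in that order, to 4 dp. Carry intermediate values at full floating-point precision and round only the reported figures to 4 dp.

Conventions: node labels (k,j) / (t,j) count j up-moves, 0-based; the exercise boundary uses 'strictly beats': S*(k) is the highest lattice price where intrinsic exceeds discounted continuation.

params: Δt=0.07167 u=1.13135 d=0.88390 q=0.48137 e^(-rΔt)=0.99657
t_9 payoffs: 52.7941 41.9693 28.1142 10.3802 0.0000 0.0000 0.0000 0.0000 0.0000 0.0000
t_8: node(8,0) S=43.7447 payoff=47.7153 vs cont=47.4200 → 47.7153 [stop]  node(8,1) S=55.9913 payoff=35.4687 vs cont=35.1787 → 35.4687 [stop]  node(8,2) S=71.6664 payoff=19.7936 vs cont=19.5104 → 19.7936 [stop]  node(8,3) S=91.7298 payoff=0.0000 vs cont=5.3650 → 5.3650 [wait]  node(8,4) S=117.4100 payoff=0.0000 vs cont=0.0000 → 0.0000 [wait]  node(8,5) S=150.2796 payoff=0.0000 vs cont=0.0000 → 0.0000 [wait]  node(8,6) S=192.3511 payoff=0.0000 vs cont=0.0000 → 0.0000 [wait]  node(8,7) S=246.2009 payoff=0.0000 vs cont=0.0000 → 0.0000 [wait]  node(8,8) S=315.1261 payoff=0.0000 vs cont=0.0000 → 0.0000 [wait]  ⇒ S*(8)=71.6664
t_7: node(7,0) S=49.4907 payoff=41.9693 vs cont=41.6765 → 41.9693 [stop]  node(7,1) S=63.3458 payoff=28.1142 vs cont=27.8273 → 28.1142 [stop]  node(7,2) S=81.0798 payoff=10.3802 vs cont=12.8040 → 12.8040 [wait]  node(7,3) S=103.7786 payoff=0.0000 vs cont=2.7729 → 2.7729 [wait]  node(7,4) S=132.8319 payoff=0.0000 vs cont=0.0000 → 0.0000 [wait]  node(7,5) S=170.0190 payoff=0.0000 vs cont=0.0000 → 0.0000 [wait]  node(7,6) S=217.6167 payoff=0.0000 vs cont=0.0000 → 0.0000 [wait]  node(7,7) S=278.5396 payoff=0.0000 vs cont=0.0000 → 0.0000 [wait]  ⇒ S*(7)=63.3458
t_6: node(6,0) S=55.9913 payoff=35.4687 vs cont=35.1787 → 35.4687 [stop]  node(6,1) S=71.6664 payoff=19.7936 vs cont=20.6731 → 20.6731 [wait]  node(6,2) S=91.7298 payoff=0.0000 vs cont=7.9480 → 7.9480 [wait]  node(6,3) S=117.4100 payoff=0.0000 vs cont=1.4332 → 1.4332 [wait]  node(6,4) S=150.2796 payoff=0.0000 vs cont=0.0000 → 0.0000 [wait]  node(6,5) S=192.3511 payoff=0.0000 vs cont=0.0000 → 0.0000 [wait]  node(6,6) S=246.2009 payoff=0.0000 vs cont=0.0000 → 0.0000 [wait]  ⇒ S*(6)=55.9913
t_5: node(5,0) S=63.3458 payoff=28.1142 vs cont=28.2492 → 28.2492 [wait]  node(5,1) S=81.0798 payoff=10.3802 vs cont=14.4977 → 14.4977 [wait]  node(5,2) S=103.7786 payoff=0.0000 vs cont=4.7954 → 4.7954 [wait]  node(5,3) S=132.8319 payoff=0.0000 vs cont=0.7407 → 0.7407 [wait]  node(5,4) S=170.0190 payoff=0.0000 vs cont=0.0000 → 0.0000 [wait]  node(5,5) S=217.6167 payoff=0.0000 vs cont=0.0000 → 0.0000 [wait]  ⇒ S*(5)=-
t_4: node(4,0) S=71.6664 payoff=19.7936 vs cont=21.5554 → 21.5554 [wait]  node(4,1) S=91.7298 payoff=0.0000 vs cont=9.7936 → 9.7936 [wait]  node(4,2) S=117.4100 payoff=0.0000 vs cont=2.8339 → 2.8339 [wait]  node(4,3) S=150.2796 payoff=0.0000 vs cont=0.3829 → 0.3829 [wait]  node(4,4) S=192.3511 payoff=0.0000 vs cont=0.0000 → 0.0000 [wait]  ⇒ S*(4)=-
t_3: node(3,0) S=81.0798 payoff=10.3802 vs cont=15.8390 → 15.8390 [wait]  node(3,1) S=103.7786 payoff=0.0000 vs cont=6.4213 → 6.4213 [wait]  node(3,2) S=132.8319 payoff=0.0000 vs cont=1.6483 → 1.6483 [wait]  node(3,3) S=170.0190 payoff=0.0000 vs cont=0.1979 → 0.1979 [wait]  ⇒ S*(3)=-
t_2: node(2,0) S=91.7298 payoff=0.0000 vs cont=11.2668 → 11.2668 [wait]  node(2,1) S=117.4100 payoff=0.0000 vs cont=4.1096 → 4.1096 [wait]  node(2,2) S=150.2796 payoff=0.0000 vs cont=0.9469 → 0.9469 [wait]  ⇒ S*(2)=-
t_1: node(1,0) S=103.7786 payoff=0.0000 vs cont=7.7947 → 7.7947 [wait]  node(1,1) S=132.8319 payoff=0.0000 vs cont=2.5783 → 2.5783 [wait]  ⇒ S*(1)=-
t_0: node(0,0) S=117.4100 payoff=0.0000 vs cont=5.2655 → 5.2655 [wait]  ⇒ S*(0)=-

price = 5.2655
boundary = - - - - - - 55.9913 63.3458 71.6664
tree:
5.2655
7.7947 2.5783
11.2668 4.1096 0.9469
15.8390 6.4213 1.6483 0.1979
21.5554 9.7936 2.8339 0.3829 0.0000
28.2492 14.4977 4.7954 0.7407 0.0000 0.0000
35.4687 20.6731 7.9480 1.4332 0.0000 0.0000 0.0000
41.9693 28.1142 12.8040 2.7729 0.0000 0.0000 0.0000 0.0000
47.7153 35.4687 19.7936 5.3650 0.0000 0.0000 0.0000 0.0000 0.0000
52.7941 41.9693 28.1142 10.3802 0.0000 0.0000 0.0000 0.0000 0.0000 0.0000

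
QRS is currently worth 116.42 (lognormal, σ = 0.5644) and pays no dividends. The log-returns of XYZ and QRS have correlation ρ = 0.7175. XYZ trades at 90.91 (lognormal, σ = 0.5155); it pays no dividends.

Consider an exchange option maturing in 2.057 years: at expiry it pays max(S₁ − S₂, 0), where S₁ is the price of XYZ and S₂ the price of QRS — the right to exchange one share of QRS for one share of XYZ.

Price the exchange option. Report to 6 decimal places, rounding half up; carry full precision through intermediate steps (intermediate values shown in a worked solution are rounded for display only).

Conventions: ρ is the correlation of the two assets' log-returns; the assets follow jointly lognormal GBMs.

exchange price = 13.152091

σ_eff = √(σ₁² + σ₂² − 2ρσ₁σ₂) = √(0.5155² + 0.5644² − 2·0.7175·0.5155·0.5644) = 0.408383
d₁ = (ln(S₁/S₂) + (q₂ − q₁ + σ_eff²/2)T) / (σ_eff√T) = (ln(90.91/116.42) + (0.0 − 0.0 + 0.083388)·2.057) / 0.585713 = -0.129422
d₂ = d₁ − σ_eff√T = -0.129422 − 0.585713 = -0.715135
N(d₁) = 0.448512,  N(d₂) = 0.237263
V = S₁·e^{−q₁T}·N(d₁) − S₂·e^{−q₂T}·N(d₂) = 40.774211 − 27.622120 = 13.152091
Key observation: r never enters — measured in units of QRS, the claim is a call on S₁/S₂ struck at 1, so only the dividend yields and σ_eff matter.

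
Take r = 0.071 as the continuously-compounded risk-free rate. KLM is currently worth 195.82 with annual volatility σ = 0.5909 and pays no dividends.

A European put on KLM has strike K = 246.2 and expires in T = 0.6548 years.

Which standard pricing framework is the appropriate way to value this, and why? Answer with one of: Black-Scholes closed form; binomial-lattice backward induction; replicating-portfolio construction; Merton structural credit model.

Key observation: a European claim on KLM (strike 246.2) — a lognormal (GBM) underlying with constant rate and volatility — has an exact closed-form value; no lattice or capital structure is involved.

framework: Black-Scholes closed form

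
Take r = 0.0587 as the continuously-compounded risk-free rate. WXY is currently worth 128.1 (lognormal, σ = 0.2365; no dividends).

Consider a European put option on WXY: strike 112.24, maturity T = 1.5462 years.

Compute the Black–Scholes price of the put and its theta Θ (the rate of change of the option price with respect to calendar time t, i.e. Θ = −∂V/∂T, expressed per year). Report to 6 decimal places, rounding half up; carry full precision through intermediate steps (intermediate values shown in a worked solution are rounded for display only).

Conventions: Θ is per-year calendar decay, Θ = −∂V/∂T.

price = 4.331508
Θ = -1.598430

σ√T = 0.2365·√1.5462 = 0.294079
d₁ = (ln(S/K) + (r+σ²/2)T) / (σ√T) = (ln(128.1/112.24) + (0.0587+0.2365²/2)·1.5462) / 0.294079 = (0.132172 + 0.134003) / 0.294079 = 0.905114
d₂ = d₁ − σ√T = 0.905114 − 0.294079 = 0.611035
e^{−rT} = 0.913235
N(−d₁) = 0.182703,  N(−d₂) = 0.270588
Put price V = K·e^{−rT}·N(−d₂) − S·N(−d₁) = 27.735705 − 23.404197 = 4.331508
φ(d₁) = (1/√(2π))·e^{−d₁²/2} = 0.264860
Θ = −S·φ(d₁)·σ/(2√T) + r·K·e^{−rT}·N(−d₂) = −3.226516 + 1.628086 = -1.598430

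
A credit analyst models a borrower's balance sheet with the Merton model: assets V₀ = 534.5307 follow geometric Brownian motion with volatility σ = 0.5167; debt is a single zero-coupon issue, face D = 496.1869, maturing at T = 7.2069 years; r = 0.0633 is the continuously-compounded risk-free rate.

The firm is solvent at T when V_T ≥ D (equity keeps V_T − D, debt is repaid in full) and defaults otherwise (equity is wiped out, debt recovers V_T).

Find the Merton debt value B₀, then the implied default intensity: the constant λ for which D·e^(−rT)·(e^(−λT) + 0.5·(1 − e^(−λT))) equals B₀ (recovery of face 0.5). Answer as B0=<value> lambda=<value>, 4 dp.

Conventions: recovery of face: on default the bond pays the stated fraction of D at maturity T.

Apply the equity-as-call identities (strike 496.1869, horizon 7.2069 years):
d₁ = [ln(V₀/D) + (r + σ²/2)T] / (σ√T)
   = [ln(534.5307/496.1869) + (0.0633 + 0.5·0.5167²)·7.2069] / (0.5167·√7.2069)
   = [0.074436 + 1.418242] / 1.387116 = 1.076102
d₂ = d₁ − σ√T = 1.076102 − 1.387116 = -0.311014
N(d₁) = 0.859059,  N(d₂) = 0.377895,  e^(−rT) = 0.633689
E₀ = V₀·N(d₁) − D·e^(−rT)·N(d₂)
   = 534.5307·0.859059 − 496.1869·0.633689·0.377895 = 340.372618
B₀ = V₀ − E₀ = 534.5307 − 340.372618 = 194.158082
e^(−λT) = (B₀·e^(rT)/D − 0.5)/(1 − 0.5) = (194.1581·1.578061/496.1869 − 0.5)/0.5 = 0.23499146
λ = −ln(0.23499146)/7.2069 = 0.200947

B0=194.1581 lambda=0.2009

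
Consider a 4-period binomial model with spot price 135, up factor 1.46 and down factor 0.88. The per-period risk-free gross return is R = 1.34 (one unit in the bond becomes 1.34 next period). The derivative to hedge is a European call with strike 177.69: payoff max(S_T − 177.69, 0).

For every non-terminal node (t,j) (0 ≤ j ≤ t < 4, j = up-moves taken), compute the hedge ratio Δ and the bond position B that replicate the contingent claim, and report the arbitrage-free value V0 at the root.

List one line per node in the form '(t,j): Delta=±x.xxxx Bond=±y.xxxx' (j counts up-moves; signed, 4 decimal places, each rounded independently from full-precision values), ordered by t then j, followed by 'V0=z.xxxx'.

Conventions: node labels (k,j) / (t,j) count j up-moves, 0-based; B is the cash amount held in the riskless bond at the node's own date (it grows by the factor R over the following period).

Under the risk-neutral measure, an up-move has probability p* = (R−d)/(u−d) = 0.7931 and values discount at R = 1.34.
Expiry values: V(4,0)=0.0000, V(4,1)=0.0000, V(4,2)=45.1560, V(4,3)=192.0318, V(4,4)=435.7120
(3,0): S=91.9987. Δ = (V_up−V_dn)/(S_up−S_dn) = (0.0000−0.0000)/(134.3181−80.9589) = 0.0000. V = [p*·0.0000 + (1−p*)·0.0000]/1.34 = 0.0000. B = V − Δ·S = 0.0000.
(3,1): S=152.6342. Δ = (V_up−V_dn)/(S_up−S_dn) = (45.1560−0.0000)/(222.8460−134.3181) = 0.5101. V = [p*·45.1560 + (1−p*)·0.0000]/1.34 = 26.7264. B = V − Δ·S = -51.1288.
(3,2): S=253.2341. Δ = (V_up−V_dn)/(S_up−S_dn) = (192.0318−45.1560)/(369.7218−222.8460) = 1.0000. V = [p*·192.0318 + (1−p*)·45.1560]/1.34 = 120.6296. B = V − Δ·S = -132.6045.
(3,3): S=420.1384. Δ = (V_up−V_dn)/(S_up−S_dn) = (435.7120−192.0318)/(613.4020−369.7218) = 1.0000. V = [p*·435.7120 + (1−p*)·192.0318]/1.34 = 287.5339. B = V − Δ·S = -132.6045.
(2,0): S=104.5440. Δ = (V_up−V_dn)/(S_up−S_dn) = (26.7264−0.0000)/(152.6342−91.9987) = 0.4408. V = [p*·26.7264 + (1−p*)·0.0000]/1.34 = 15.8185. B = V − Δ·S = -30.2615.
(2,1): S=173.4480. Δ = (V_up−V_dn)/(S_up−S_dn) = (120.6296−26.7264)/(253.2341−152.6342) = 0.9334. V = [p*·120.6296 + (1−p*)·26.7264]/1.34 = 75.5234. B = V − Δ·S = -86.3787.
(2,2): S=287.7660. Δ = (V_up−V_dn)/(S_up−S_dn) = (287.5339−120.6296)/(420.1384−253.2341) = 1.0000. V = [p*·287.5339 + (1−p*)·120.6296]/1.34 = 188.8074. B = V − Δ·S = -98.9586.
(1,0): S=118.8000. Δ = (V_up−V_dn)/(S_up−S_dn) = (75.5234−15.8185)/(173.4480−104.5440) = 0.8665. V = [p*·75.5234 + (1−p*)·15.8185]/1.34 = 47.1423. B = V − Δ·S = -55.7972.
(1,1): S=197.1000. Δ = (V_up−V_dn)/(S_up−S_dn) = (188.8074−75.5234)/(287.7660−173.4480) = 0.9910. V = [p*·188.8074 + (1−p*)·75.5234]/1.34 = 123.4100. B = V − Δ·S = -71.9073.
(0,0): S=135.0000. Δ = (V_up−V_dn)/(S_up−S_dn) = (123.4100−47.1423)/(197.1000−118.8000) = 0.9740. V = [p*·123.4100 + (1−p*)·47.1423]/1.34 = 80.3212. B = V − Δ·S = -51.1748.
As a check, the time-0 holding Δ(0,0)·S0 + B(0,0) comes to 80.3212 — exactly V0.

(0,0): Delta=0.9740 Bond=-51.1748
(1,0): Delta=0.8665 Bond=-55.7972
(1,1): Delta=0.9910 Bond=-71.9073
(2,0): Delta=0.4408 Bond=-30.2615
(2,1): Delta=0.9334 Bond=-86.3787
(2,2): Delta=1.0000 Bond=-98.9586
(3,0): Delta=0.0000 Bond=0.0000
(3,1): Delta=0.5101 Bond=-51.1288
(3,2): Delta=1.0000 Bond=-132.6045
(3,3): Delta=1.0000 Bond=-132.6045
V0=80.3212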